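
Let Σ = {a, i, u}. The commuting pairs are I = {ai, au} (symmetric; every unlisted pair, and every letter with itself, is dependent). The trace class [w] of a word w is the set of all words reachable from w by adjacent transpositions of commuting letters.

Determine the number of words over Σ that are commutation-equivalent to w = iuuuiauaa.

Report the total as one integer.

#0=i has no predecessor
#1=u depends on [0:i]
#2=u depends on [1:u]
#3=u depends on [2:u]
#4=i depends on [3:u]
#5=a has no predecessor
#6=u depends on [4:i]
#7=a depends on [5:a]
#8=a depends on [7:a]
sources: [0:i, 5:a]
N(rest) = Σ N(rest − s) over sources s of rest; N(one piece) = 1:
  size 1 → [6]=1  [8]=1
  size 2 → [4,6]=1  [6,8]=2  [7,8]=1
  size 3 → [3,4,6]=1  [4,6,8]=3  [5,7,8]=1  [6,7,8]=3
  size 4 → [2,3,4,6]=1  [3,4,6,8]=4  [4,6,7,8]=6  [5,6,7,8]=4
  size 5 → [1,2,3,4,6]=1  [2,3,4,6,8]=5  [3,4,6,7,8]=10  [4,5,6,7,8]=10
  size 6 → [0,1,2,3,4,6]=1  [1,2,3,4,6,8]=6  [2,3,4,6,7,8]=15  [3,4,5,6,7,8]=20
  size 7 → [0,1,2,3,4,6,8]=7  [1,2,3,4,6,7,8]=21  [2,3,4,5,6,7,8]=35
  first=0(i) contributes 56
  first=5(a) contributes 28
|[w]| = 84

84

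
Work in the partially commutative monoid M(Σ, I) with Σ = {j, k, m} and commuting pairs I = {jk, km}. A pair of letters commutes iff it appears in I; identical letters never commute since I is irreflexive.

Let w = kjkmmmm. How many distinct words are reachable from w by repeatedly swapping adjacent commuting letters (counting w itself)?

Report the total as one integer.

piece 0:k — minimal
piece 1:j — minimal
piece 2:k rests on {0:k}
piece 3:m rests on {1:j}
piece 4:m rests on {3:m}
piece 5:m rests on {4:m}
piece 6:m rests on {5:m}
minimal pieces: {0:k, 1:j}
ways to finish when only these pieces remain (= sum over removing one remaining piece with nothing left below it):
  1 left: {2}→1  {6}→1
  2 left: {0,2}→1  {2,6}→2  {5,6}→1
  3 left: {0,2,6}→3  {2,5,6}→3  {4,5,6}→1
  4 left: {0,2,5,6}→6  {2,4,5,6}→4  {3,4,5,6}→1
  5 left: {0,2,4,5,6}→10  {1,3,4,5,6}→1  {2,3,4,5,6}→5
  placing 0:k first → 6 extensions
  placing 1:j first → 15 extensions
total linear extensions = 21

21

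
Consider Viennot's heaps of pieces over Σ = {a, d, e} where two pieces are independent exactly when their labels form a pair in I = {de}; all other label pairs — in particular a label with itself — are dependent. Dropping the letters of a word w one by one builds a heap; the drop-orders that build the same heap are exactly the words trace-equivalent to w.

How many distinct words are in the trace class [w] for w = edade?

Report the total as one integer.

4

#0=e has no predecessor
#1=d has no predecessor
#2=a depends on [0:e, 1:d]
#3=d depends on [2:a]
#4=e depends on [2:a]
sources: [0:e, 1:d]
N(rest) = Σ N(rest − s) over sources s of rest; N(one piece) = 1:
  size 1 → [3]=1  [4]=1
  size 2 → [3,4]=2
  size 3 → [2,3,4]=2
  first=0(e) contributes 2
  first=1(d) contributes 2
|[w]| = 4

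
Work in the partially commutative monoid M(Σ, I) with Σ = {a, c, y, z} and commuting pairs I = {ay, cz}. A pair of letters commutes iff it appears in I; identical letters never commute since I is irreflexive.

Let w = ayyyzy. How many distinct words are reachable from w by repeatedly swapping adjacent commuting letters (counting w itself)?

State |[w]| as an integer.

4

0(a) covers ∅
1(y) covers ∅
2(y) covers 1:y
3(y) covers 2:y
4(z) covers 0:a, 3:y
5(y) covers 4:z
floor of heap: 0:a, 1:y
completions by unplaced set U, small U first (add the entries for U minus each lowest piece of U):
  |U|=1: {5}:1
  |U|=2: {4,5}:1
  |U|=3: {0,4,5}:1  {3,4,5}:1
  |U|=4: {0,3,4,5}:2  {2,3,4,5}:1
  start at 0(a): 1
  start at 1(y): 3
sum over floor = 4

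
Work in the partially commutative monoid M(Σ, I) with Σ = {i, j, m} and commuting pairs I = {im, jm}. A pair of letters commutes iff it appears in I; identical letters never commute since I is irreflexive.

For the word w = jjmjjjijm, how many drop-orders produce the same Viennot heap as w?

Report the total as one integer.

36

0(j) covers ∅
1(j) covers 0:j
2(m) covers ∅
3(j) covers 1:j
4(j) covers 3:j
5(j) covers 4:j
6(i) covers 5:j
7(j) covers 6:i
8(m) covers 2:m
floor of heap: 0:j, 2:m
completions by unplaced set U, small U first (add the entries for U minus each lowest piece of U):
  |U|=1: {7}:1  {8}:1
  |U|=2: {2,8}:1  {6,7}:1  {7,8}:2
  |U|=3: {2,7,8}:3  {5,6,7}:1  {6,7,8}:3
  |U|=4: {2,6,7,8}:6  {4,5,6,7}:1  {5,6,7,8}:4
  |U|=5: {2,5,6,7,8}:10  {3,4,5,6,7}:1  {4,5,6,7,8}:5
  |U|=6: {1,3,4,5,6,7}:1  {2,4,5,6,7,8}:15  {3,4,5,6,7,8}:6
  |U|=7: {0,1,3,4,5,6,7}:1  {1,3,4,5,6,7,8}:7  {2,3,4,5,6,7,8}:21
  start at 0(j): 28
  start at 2(m): 8
sum over floor = 36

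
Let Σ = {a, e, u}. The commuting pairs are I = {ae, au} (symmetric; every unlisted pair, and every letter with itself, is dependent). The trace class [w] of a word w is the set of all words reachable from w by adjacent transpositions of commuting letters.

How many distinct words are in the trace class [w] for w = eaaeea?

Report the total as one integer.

drop 0:e onto floor
drop 1:a onto floor
drop 2:a onto {1:a}
drop 3:e onto {0:e}
drop 4:e onto {3:e}
drop 5:a onto {2:a}
ground layer = {0:e, 1:a}
drop-orders for the pieces not yet dropped (sum over which currently-grounded one goes next):
  1 to go: {4} 1  {5} 1
  2 to go: {2,5} 1  {3,4} 1  {4,5} 2
  3 to go: {0,3,4} 1  {1,2,5} 1  {2,4,5} 3  {3,4,5} 3
  4 to go: {0,3,4,5} 4  {1,2,4,5} 4  {2,3,4,5} 6
  if 0:e drops first: 10 orders
  if 1:a drops first: 10 orders
heap linearizations: 20

20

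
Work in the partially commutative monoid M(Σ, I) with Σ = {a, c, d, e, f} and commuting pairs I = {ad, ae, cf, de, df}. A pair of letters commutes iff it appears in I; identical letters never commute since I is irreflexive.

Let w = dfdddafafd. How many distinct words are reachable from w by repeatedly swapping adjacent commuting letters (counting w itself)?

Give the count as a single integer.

252

#0=d has no predecessor
#1=f has no predecessor
#2=d depends on [0:d]
#3=d depends on [2:d]
#4=d depends on [3:d]
#5=a depends on [1:f]
#6=f depends on [5:a]
#7=a depends on [6:f]
#8=f depends on [7:a]
#9=d depends on [4:d]
sources: [0:d, 1:f]
N(rest) = Σ N(rest − s) over sources s of rest; N(one piece) = 1:
  size 1 → [8]=1  [9]=1
  size 2 → [4,9]=1  [7,8]=1  [8,9]=2
  size 3 → [3,4,9]=1  [4,8,9]=3  [6,7,8]=1  [7,8,9]=3
  size 4 → [2,3,4,9]=1  [3,4,8,9]=4  [4,7,8,9]=6  [5,6,7,8]=1  [6,7,8,9]=4
  size 5 → [0,2,3,4,9]=1  [1,5,6,7,8]=1  [2,3,4,8,9]=5  [3,4,7,8,9]=10  [4,6,7,8,9]=10  [5,6,7,8,9]=5
  size 6 → [0,2,3,4,8,9]=6  [1,5,6,7,8,9]=6  [2,3,4,7,8,9]=15  [3,4,6,7,8,9]=20  [4,5,6,7,8,9]=15
  size 7 → [0,2,3,4,7,8,9]=21  [1,4,5,6,7,8,9]=21  [2,3,4,6,7,8,9]=35  [3,4,5,6,7,8,9]=35
  size 8 → [0,2,3,4,6,7,8,9]=56  [1,3,4,5,6,7,8,9]=56  [2,3,4,5,6,7,8,9]=70
  first=0(d) contributes 126
  first=1(f) contributes 126
|[w]| = 252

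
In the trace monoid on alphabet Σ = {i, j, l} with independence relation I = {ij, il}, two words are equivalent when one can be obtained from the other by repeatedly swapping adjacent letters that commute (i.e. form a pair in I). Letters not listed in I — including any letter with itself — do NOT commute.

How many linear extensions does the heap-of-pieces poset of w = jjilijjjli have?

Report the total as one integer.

120

0(j) covers ∅
1(j) covers 0:j
2(i) covers ∅
3(l) covers 1:j
4(i) covers 2:i
5(j) covers 3:l
6(j) covers 5:j
7(j) covers 6:j
8(l) covers 7:j
9(i) covers 4:i
floor of heap: 0:j, 2:i
completions by unplaced set U, small U first (add the entries for U minus each lowest piece of U):
  |U|=1: {8}:1  {9}:1
  |U|=2: {4,9}:1  {7,8}:1  {8,9}:2
  |U|=3: {2,4,9}:1  {4,8,9}:3  {6,7,8}:1  {7,8,9}:3
  |U|=4: {2,4,8,9}:4  {4,7,8,9}:6  {5,6,7,8}:1  {6,7,8,9}:4
  |U|=5: {2,4,7,8,9}:10  {3,5,6,7,8}:1  {4,6,7,8,9}:10  {5,6,7,8,9}:5
  |U|=6: {1,3,5,6,7,8}:1  {2,4,6,7,8,9}:20  {3,5,6,7,8,9}:6  {4,5,6,7,8,9}:15
  |U|=7: {0,1,3,5,6,7,8}:1  {1,3,5,6,7,8,9}:7  {2,4,5,6,7,8,9}:35  {3,4,5,6,7,8,9}:21
  |U|=8: {0,1,3,5,6,7,8,9}:8  {1,3,4,5,6,7,8,9}:28  {2,3,4,5,6,7,8,9}:56
  start at 0(j): 84
  start at 2(i): 36
sum over floor = 120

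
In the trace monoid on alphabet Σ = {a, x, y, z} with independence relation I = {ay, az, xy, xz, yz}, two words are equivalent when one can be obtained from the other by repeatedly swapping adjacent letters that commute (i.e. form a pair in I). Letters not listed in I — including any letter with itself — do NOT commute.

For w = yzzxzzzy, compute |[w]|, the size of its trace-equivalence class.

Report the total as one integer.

168

drop 0:y onto floor
drop 1:z onto floor
drop 2:z onto {1:z}
drop 3:x onto floor
drop 4:z onto {2:z}
drop 5:z onto {4:z}
drop 6:z onto {5:z}
drop 7:y onto {0:y}
ground layer = {0:y, 1:z, 3:x}
drop-orders for the pieces not yet dropped (sum over which currently-grounded one goes next):
  1 to go: {3} 1  {6} 1  {7} 1
  2 to go: {0,7} 1  {3,6} 2  {3,7} 2  {5,6} 1  {6,7} 2
  3 to go: {0,3,7} 3  {0,6,7} 3  {3,5,6} 3  {3,6,7} 6  {4,5,6} 1  {5,6,7} 3
  4 to go: {0,3,6,7} 12  {0,5,6,7} 6  {2,4,5,6} 1  {3,4,5,6} 4  {3,5,6,7} 12  {4,5,6,7} 4
  5 to go: {0,3,5,6,7} 30  {0,4,5,6,7} 10  {1,2,4,5,6} 1  {2,3,4,5,6} 5  {2,4,5,6,7} 5  {3,4,5,6,7} 20
  6 to go: {0,2,4,5,6,7} 15  {0,3,4,5,6,7} 60  {1,2,3,4,5,6} 6  {1,2,4,5,6,7} 6  {2,3,4,5,6,7} 30
  if 0:y drops first: 42 orders
  if 1:z drops first: 105 orders
  if 3:x drops first: 21 orders
heap linearizations: 168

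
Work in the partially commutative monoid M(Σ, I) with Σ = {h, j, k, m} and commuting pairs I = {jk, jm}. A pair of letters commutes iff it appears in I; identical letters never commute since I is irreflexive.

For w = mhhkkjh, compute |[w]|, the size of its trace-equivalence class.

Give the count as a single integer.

3

0(m) covers ∅
1(h) covers 0:m
2(h) covers 1:h
3(k) covers 2:h
4(k) covers 3:k
5(j) covers 2:h
6(h) covers 4:k, 5:j
floor of heap: 0:m
completions by unplaced set U, small U first (add the entries for U minus each lowest piece of U):
  |U|=1: {6}:1
  |U|=2: {4,6}:1  {5,6}:1
  |U|=3: {3,4,6}:1  {4,5,6}:2
  |U|=4: {3,4,5,6}:3
  |U|=5: {2,3,4,5,6}:3
  start at 0(m): 3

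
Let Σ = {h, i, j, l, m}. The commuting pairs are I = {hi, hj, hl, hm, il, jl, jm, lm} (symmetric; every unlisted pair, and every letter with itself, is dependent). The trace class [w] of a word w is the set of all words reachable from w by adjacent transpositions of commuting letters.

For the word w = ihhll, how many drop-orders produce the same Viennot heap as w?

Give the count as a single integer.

#0=i has no predecessor
#1=h has no predecessor
#2=h depends on [1:h]
#3=l has no predecessor
#4=l depends on [3:l]
sources: [0:i, 1:h, 3:l]
N(rest) = Σ N(rest − s) over sources s of rest; N(one piece) = 1:
  size 1 → [0]=1  [2]=1  [4]=1
  size 2 → [0,2]=2  [0,4]=2  [1,2]=1  [2,4]=2  [3,4]=1
  size 3 → [0,1,2]=3  [0,2,4]=6  [0,3,4]=3  [1,2,4]=3  [2,3,4]=3
  first=0(i) contributes 6
  first=1(h) contributes 12
  first=3(l) contributes 12
|[w]| = 30

30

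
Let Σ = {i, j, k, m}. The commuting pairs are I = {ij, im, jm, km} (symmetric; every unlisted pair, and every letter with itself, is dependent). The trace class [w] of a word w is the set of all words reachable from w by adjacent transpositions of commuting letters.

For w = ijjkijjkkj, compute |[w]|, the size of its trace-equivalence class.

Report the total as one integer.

#0=i has no predecessor
#1=j has no predecessor
#2=j depends on [1:j]
#3=k depends on [0:i, 2:j]
#4=i depends on [3:k]
#5=j depends on [3:k]
#6=j depends on [5:j]
#7=k depends on [4:i, 6:j]
#8=k depends on [7:k]
#9=j depends on [8:k]
sources: [0:i, 1:j]
N(rest) = Σ N(rest − s) over sources s of rest; N(one piece) = 1:
  size 1 → [9]=1
  size 2 → [8,9]=1
  size 3 → [7,8,9]=1
  size 4 → [4,7,8,9]=1  [6,7,8,9]=1
  size 5 → [4,6,7,8,9]=2  [5,6,7,8,9]=1
  size 6 → [4,5,6,7,8,9]=3
  size 7 → [3,4,5,6,7,8,9]=3
  size 8 → [0,3,4,5,6,7,8,9]=3  [2,3,4,5,6,7,8,9]=3
  first=0(i) contributes 3
  first=1(j) contributes 6
|[w]| = 9

9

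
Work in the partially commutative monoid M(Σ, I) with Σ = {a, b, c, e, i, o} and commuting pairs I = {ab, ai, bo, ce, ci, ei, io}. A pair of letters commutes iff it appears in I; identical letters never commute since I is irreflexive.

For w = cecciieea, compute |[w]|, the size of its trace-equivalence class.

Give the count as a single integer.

720

piece 0:c — minimal
piece 1:e — minimal
piece 2:c rests on {0:c}
piece 3:c rests on {2:c}
piece 4:i — minimal
piece 5:i rests on {4:i}
piece 6:e rests on {1:e}
piece 7:e rests on {6:e}
piece 8:a rests on {3:c, 7:e}
minimal pieces: {0:c, 1:e, 4:i}
ways to finish when only these pieces remain (= sum over removing one remaining piece with nothing left below it):
  1 left: {5}→1  {8}→1
  2 left: {3,8}→1  {4,5}→1  {5,8}→2  {7,8}→1
  3 left: {2,3,8}→1  {3,5,8}→3  {3,7,8}→2  {4,5,8}→3  {5,7,8}→3  {6,7,8}→1
  4 left: {0,2,3,8}→1  {1,6,7,8}→1  {2,3,5,8}→4  {2,3,7,8}→3  {3,4,5,8}→6  {3,5,7,8}→8  {3,6,7,8}→3  {4,5,7,8}→6  {5,6,7,8}→4
  5 left: {0,2,3,5,8}→5  {0,2,3,7,8}→4  {1,3,6,7,8}→4  {1,5,6,7,8}→5  {2,3,4,5,8}→10  {2,3,5,7,8}→15  {2,3,6,7,8}→6  {3,4,5,7,8}→20  {3,5,6,7,8}→15  {4,5,6,7,8}→10
  6 left: {0,2,3,4,5,8}→15  {0,2,3,5,7,8}→24  {0,2,3,6,7,8}→10  {1,2,3,6,7,8}→10  {1,3,5,6,7,8}→24  {1,4,5,6,7,8}→15  {2,3,4,5,7,8}→45  {2,3,5,6,7,8}→36  {3,4,5,6,7,8}→45
  7 left: {0,1,2,3,6,7,8}→20  {0,2,3,4,5,7,8}→84  {0,2,3,5,6,7,8}→70  {1,2,3,5,6,7,8}→70  {1,3,4,5,6,7,8}→84  {2,3,4,5,6,7,8}→126
  placing 0:c first → 280 extensions
  placing 1:e first → 280 extensions
  placing 4:i first → 160 extensions
total linear extensions = 720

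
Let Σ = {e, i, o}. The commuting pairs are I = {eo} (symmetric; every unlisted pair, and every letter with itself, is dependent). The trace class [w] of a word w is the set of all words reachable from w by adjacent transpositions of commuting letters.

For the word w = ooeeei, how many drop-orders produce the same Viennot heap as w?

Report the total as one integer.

drop 0:o onto floor
drop 1:o onto {0:o}
drop 2:e onto floor
drop 3:e onto {2:e}
drop 4:e onto {3:e}
drop 5:i onto {1:o, 4:e}
ground layer = {0:o, 2:e}
drop-orders for the pieces not yet dropped (sum over which currently-grounded one goes next):
  1 to go: {5} 1
  2 to go: {1,5} 1  {4,5} 1
  3 to go: {0,1,5} 1  {1,4,5} 2  {3,4,5} 1
  4 to go: {0,1,4,5} 3  {1,3,4,5} 3  {2,3,4,5} 1
  if 0:o drops first: 4 orders
  if 2:e drops first: 6 orders
heap linearizations: 10

10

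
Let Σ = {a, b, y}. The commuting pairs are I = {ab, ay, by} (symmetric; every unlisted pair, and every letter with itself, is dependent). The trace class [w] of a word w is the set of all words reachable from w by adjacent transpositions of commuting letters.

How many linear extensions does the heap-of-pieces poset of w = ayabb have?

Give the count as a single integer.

drop 0:a onto floor
drop 1:y onto floor
drop 2:a onto {0:a}
drop 3:b onto floor
drop 4:b onto {3:b}
ground layer = {0:a, 1:y, 3:b}
drop-orders for the pieces not yet dropped (sum over which currently-grounded one goes next):
  1 to go: {1} 1  {2} 1  {4} 1
  2 to go: {0,2} 1  {1,2} 2  {1,4} 2  {2,4} 2  {3,4} 1
  3 to go: {0,1,2} 3  {0,2,4} 3  {1,2,4} 6  {1,3,4} 3  {2,3,4} 3
  if 0:a drops first: 12 orders
  if 1:y drops first: 6 orders
  if 3:b drops first: 12 orders
heap linearizations: 30

30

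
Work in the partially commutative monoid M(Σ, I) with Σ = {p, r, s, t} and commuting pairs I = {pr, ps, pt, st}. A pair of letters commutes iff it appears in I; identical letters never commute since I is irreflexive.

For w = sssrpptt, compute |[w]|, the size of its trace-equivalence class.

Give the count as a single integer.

28

piece 0:s — minimal
piece 1:s rests on {0:s}
piece 2:s rests on {1:s}
piece 3:r rests on {2:s}
piece 4:p — minimal
piece 5:p rests on {4:p}
piece 6:t rests on {3:r}
piece 7:t rests on {6:t}
minimal pieces: {0:s, 4:p}
ways to finish when only these pieces remain (= sum over removing one remaining piece with nothing left below it):
  1 left: {5}→1  {7}→1
  2 left: {4,5}→1  {5,7}→2  {6,7}→1
  3 left: {3,6,7}→1  {4,5,7}→3  {5,6,7}→3
  4 left: {2,3,6,7}→1  {3,5,6,7}→4  {4,5,6,7}→6
  5 left: {1,2,3,6,7}→1  {2,3,5,6,7}→5  {3,4,5,6,7}→10
  6 left: {0,1,2,3,6,7}→1  {1,2,3,5,6,7}→6  {2,3,4,5,6,7}→15
  placing 0:s first → 21 extensions
  placing 4:p first → 7 extensions
total linear extensions = 28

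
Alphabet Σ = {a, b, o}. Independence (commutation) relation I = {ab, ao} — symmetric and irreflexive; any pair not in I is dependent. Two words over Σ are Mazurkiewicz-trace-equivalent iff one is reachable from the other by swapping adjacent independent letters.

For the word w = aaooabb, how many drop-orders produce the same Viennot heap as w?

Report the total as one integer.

drop 0:a onto floor
drop 1:a onto {0:a}
drop 2:o onto floor
drop 3:o onto {2:o}
drop 4:a onto {1:a}
drop 5:b onto {3:o}
drop 6:b onto {5:b}
ground layer = {0:a, 2:o}
drop-orders for the pieces not yet dropped (sum over which currently-grounded one goes next):
  1 to go: {4} 1  {6} 1
  2 to go: {1,4} 1  {4,6} 2  {5,6} 1
  3 to go: {0,1,4} 1  {1,4,6} 3  {3,5,6} 1  {4,5,6} 3
  4 to go: {0,1,4,6} 4  {1,4,5,6} 6  {2,3,5,6} 1  {3,4,5,6} 4
  5 to go: {0,1,4,5,6} 10  {1,3,4,5,6} 10  {2,3,4,5,6} 5
  if 0:a drops first: 15 orders
  if 2:o drops first: 20 orders
heap linearizations: 35

35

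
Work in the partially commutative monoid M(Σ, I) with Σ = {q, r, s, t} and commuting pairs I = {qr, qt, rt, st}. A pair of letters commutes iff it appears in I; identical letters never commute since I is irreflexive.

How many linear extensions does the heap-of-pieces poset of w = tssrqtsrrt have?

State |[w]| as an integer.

240

#0=t has no predecessor
#1=s has no predecessor
#2=s depends on [1:s]
#3=r depends on [2:s]
#4=q depends on [2:s]
#5=t depends on [0:t]
#6=s depends on [3:r, 4:q]
#7=r depends on [6:s]
#8=r depends on [7:r]
#9=t depends on [5:t]
sources: [0:t, 1:s]
N(rest) = Σ N(rest − s) over sources s of rest; N(one piece) = 1:
  size 1 → [8]=1  [9]=1
  size 2 → [5,9]=1  [7,8]=1  [8,9]=2
  size 3 → [0,5,9]=1  [5,8,9]=3  [6,7,8]=1  [7,8,9]=3
  size 4 → [0,5,8,9]=4  [3,6,7,8]=1  [4,6,7,8]=1  [5,7,8,9]=6  [6,7,8,9]=4
  size 5 → [0,5,7,8,9]=10  [3,4,6,7,8]=2  [3,6,7,8,9]=5  [4,6,7,8,9]=5  [5,6,7,8,9]=10
  size 6 → [0,5,6,7,8,9]=20  [2,3,4,6,7,8]=2  [3,4,6,7,8,9]=12  [3,5,6,7,8,9]=15  [4,5,6,7,8,9]=15
  size 7 → [0,3,5,6,7,8,9]=35  [0,4,5,6,7,8,9]=35  [1,2,3,4,6,7,8]=2  [2,3,4,6,7,8,9]=14  [3,4,5,6,7,8,9]=42
  size 8 → [0,3,4,5,6,7,8,9]=112  [1,2,3,4,6,7,8,9]=16  [2,3,4,5,6,7,8,9]=56
  first=0(t) contributes 72
  first=1(s) contributes 168
|[w]| = 240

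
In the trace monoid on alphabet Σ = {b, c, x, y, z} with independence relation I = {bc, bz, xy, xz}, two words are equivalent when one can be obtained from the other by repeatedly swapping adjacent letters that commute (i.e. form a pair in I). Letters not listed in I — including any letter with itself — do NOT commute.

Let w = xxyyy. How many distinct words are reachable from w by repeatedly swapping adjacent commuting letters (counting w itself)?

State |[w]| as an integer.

10

piece 0:x — minimal
piece 1:x rests on {0:x}
piece 2:y — minimal
piece 3:y rests on {2:y}
piece 4:y rests on {3:y}
minimal pieces: {0:x, 2:y}
ways to finish when only these pieces remain (= sum over removing one remaining piece with nothing left below it):
  1 left: {1}→1  {4}→1
  2 left: {0,1}→1  {1,4}→2  {3,4}→1
  3 left: {0,1,4}→3  {1,3,4}→3  {2,3,4}→1
  placing 0:x first → 4 extensions
  placing 2:y first → 6 extensions
total linear extensions = 10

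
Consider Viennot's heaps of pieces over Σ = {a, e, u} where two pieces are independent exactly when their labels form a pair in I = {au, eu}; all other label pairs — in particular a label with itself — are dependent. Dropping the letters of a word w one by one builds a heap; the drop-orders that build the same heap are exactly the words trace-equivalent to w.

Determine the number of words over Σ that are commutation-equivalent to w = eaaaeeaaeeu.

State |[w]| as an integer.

11

drop 0:e onto floor
drop 1:a onto {0:e}
drop 2:a onto {1:a}
drop 3:a onto {2:a}
drop 4:e onto {3:a}
drop 5:e onto {4:e}
drop 6:a onto {5:e}
drop 7:a onto {6:a}
drop 8:e onto {7:a}
drop 9:e onto {8:e}
drop 10:u onto floor
ground layer = {0:e, 10:u}
drop-orders for the pieces not yet dropped (sum over which currently-grounded one goes next):
  1 to go: {9} 1  {10} 1
  2 to go: {8,9} 1  {9,10} 2
  3 to go: {7,8,9} 1  {8,9,10} 3
  4 to go: {6,7,8,9} 1  {7,8,9,10} 4
  5 to go: {5,6,7,8,9} 1  {6,7,8,9,10} 5
  6 to go: {4,5,6,7,8,9} 1  {5,6,7,8,9,10} 6
  7 to go: {3,4,5,6,7,8,9} 1  {4,5,6,7,8,9,10} 7
  8 to go: {2,3,4,5,6,7,8,9} 1  {3,4,5,6,7,8,9,10} 8
  9 to go: {1,2,3,4,5,6,7,8,9} 1  {2,3,4,5,6,7,8,9,10} 9
  if 0:e drops first: 10 orders
  if 10:u drops first: 1 orders
heap linearizations: 11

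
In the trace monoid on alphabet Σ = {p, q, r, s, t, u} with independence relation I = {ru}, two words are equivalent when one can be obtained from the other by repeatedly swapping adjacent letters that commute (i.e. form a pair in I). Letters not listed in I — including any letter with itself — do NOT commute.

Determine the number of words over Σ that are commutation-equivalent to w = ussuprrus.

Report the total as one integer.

drop 0:u onto floor
drop 1:s onto {0:u}
drop 2:s onto {1:s}
drop 3:u onto {2:s}
drop 4:p onto {3:u}
drop 5:r onto {4:p}
drop 6:r onto {5:r}
drop 7:u onto {4:p}
drop 8:s onto {6:r, 7:u}
ground layer = {0:u}
drop-orders for the pieces not yet dropped (sum over which currently-grounded one goes next):
  1 to go: {8} 1
  2 to go: {6,8} 1  {7,8} 1
  3 to go: {5,6,8} 1  {6,7,8} 2
  4 to go: {5,6,7,8} 3
  5 to go: {4,5,6,7,8} 3
  6 to go: {3,4,5,6,7,8} 3
  7 to go: {2,3,4,5,6,7,8} 3
  if 0:u drops first: 3 orders

3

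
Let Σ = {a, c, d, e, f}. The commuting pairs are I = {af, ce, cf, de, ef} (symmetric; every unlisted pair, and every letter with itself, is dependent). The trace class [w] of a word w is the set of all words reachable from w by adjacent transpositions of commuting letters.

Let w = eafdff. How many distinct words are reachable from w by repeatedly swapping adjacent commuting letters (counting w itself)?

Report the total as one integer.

0(e) covers ∅
1(a) covers 0:e
2(f) covers ∅
3(d) covers 1:a, 2:f
4(f) covers 3:d
5(f) covers 4:f
floor of heap: 0:e, 2:f
completions by unplaced set U, small U first (add the entries for U minus each lowest piece of U):
  |U|=1: {5}:1
  |U|=2: {4,5}:1
  |U|=3: {3,4,5}:1
  |U|=4: {1,3,4,5}:1  {2,3,4,5}:1
  start at 0(e): 2
  start at 2(f): 1
sum over floor = 3

3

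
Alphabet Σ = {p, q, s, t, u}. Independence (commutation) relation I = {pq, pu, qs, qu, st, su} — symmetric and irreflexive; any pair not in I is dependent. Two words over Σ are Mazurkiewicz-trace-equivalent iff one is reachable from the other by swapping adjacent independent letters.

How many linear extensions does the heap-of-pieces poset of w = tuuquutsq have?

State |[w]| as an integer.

45

#0=t has no predecessor
#1=u depends on [0:t]
#2=u depends on [1:u]
#3=q depends on [0:t]
#4=u depends on [2:u]
#5=u depends on [4:u]
#6=t depends on [3:q, 5:u]
#7=s has no predecessor
#8=q depends on [6:t]
sources: [0:t, 7:s]
N(rest) = Σ N(rest − s) over sources s of rest; N(one piece) = 1:
  size 1 → [7]=1  [8]=1
  size 2 → [6,8]=1  [7,8]=2
  size 3 → [3,6,8]=1  [5,6,8]=1  [6,7,8]=3
  size 4 → [3,5,6,8]=2  [3,6,7,8]=4  [4,5,6,8]=1  [5,6,7,8]=4
  size 5 → [2,4,5,6,8]=1  [3,4,5,6,8]=3  [3,5,6,7,8]=10  [4,5,6,7,8]=5
  size 6 → [1,2,4,5,6,8]=1  [2,3,4,5,6,8]=4  [2,4,5,6,7,8]=6  [3,4,5,6,7,8]=18
  size 7 → [1,2,3,4,5,6,8]=5  [1,2,4,5,6,7,8]=7  [2,3,4,5,6,7,8]=28
  first=0(t) contributes 40
  first=7(s) contributes 5
|[w]| = 45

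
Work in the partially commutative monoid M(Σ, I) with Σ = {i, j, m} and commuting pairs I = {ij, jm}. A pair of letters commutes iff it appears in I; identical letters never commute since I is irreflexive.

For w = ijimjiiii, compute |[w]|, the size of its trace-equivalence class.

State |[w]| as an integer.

36

0(i) covers ∅
1(j) covers ∅
2(i) covers 0:i
3(m) covers 2:i
4(j) covers 1:j
5(i) covers 3:m
6(i) covers 5:i
7(i) covers 6:i
8(i) covers 7:i
floor of heap: 0:i, 1:j
completions by unplaced set U, small U first (add the entries for U minus each lowest piece of U):
  |U|=1: {4}:1  {8}:1
  |U|=2: {1,4}:1  {4,8}:2  {7,8}:1
  |U|=3: {1,4,8}:3  {4,7,8}:3  {6,7,8}:1
  |U|=4: {1,4,7,8}:6  {4,6,7,8}:4  {5,6,7,8}:1
  |U|=5: {1,4,6,7,8}:10  {3,5,6,7,8}:1  {4,5,6,7,8}:5
  |U|=6: {1,4,5,6,7,8}:15  {2,3,5,6,7,8}:1  {3,4,5,6,7,8}:6
  |U|=7: {0,2,3,5,6,7,8}:1  {1,3,4,5,6,7,8}:21  {2,3,4,5,6,7,8}:7
  start at 0(i): 28
  start at 1(j): 8
sum over floor = 36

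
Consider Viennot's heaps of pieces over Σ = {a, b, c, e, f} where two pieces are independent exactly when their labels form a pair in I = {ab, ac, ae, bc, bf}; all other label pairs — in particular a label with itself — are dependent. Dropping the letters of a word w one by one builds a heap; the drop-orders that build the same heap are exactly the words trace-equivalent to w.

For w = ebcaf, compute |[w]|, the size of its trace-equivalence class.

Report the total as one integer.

#0=e has no predecessor
#1=b depends on [0:e]
#2=c depends on [0:e]
#3=a has no predecessor
#4=f depends on [2:c, 3:a]
sources: [0:e, 3:a]
N(rest) = Σ N(rest − s) over sources s of rest; N(one piece) = 1:
  size 1 → [1]=1  [4]=1
  size 2 → [1,4]=2  [2,4]=1  [3,4]=1
  size 3 → [1,2,4]=3  [1,3,4]=3  [2,3,4]=2
  first=0(e) contributes 8
  first=3(a) contributes 3
|[w]| = 11

11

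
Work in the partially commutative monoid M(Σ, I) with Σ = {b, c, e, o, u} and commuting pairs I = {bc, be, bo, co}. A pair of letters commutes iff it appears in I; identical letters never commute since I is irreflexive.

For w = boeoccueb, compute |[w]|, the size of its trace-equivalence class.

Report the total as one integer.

#0=b has no predecessor
#1=o has no predecessor
#2=e depends on [1:o]
#3=o depends on [2:e]
#4=c depends on [2:e]
#5=c depends on [4:c]
#6=u depends on [0:b, 3:o, 5:c]
#7=e depends on [6:u]
#8=b depends on [6:u]
sources: [0:b, 1:o]
N(rest) = Σ N(rest − s) over sources s of rest; N(one piece) = 1:
  size 1 → [7]=1  [8]=1
  size 2 → [7,8]=2
  size 3 → [6,7,8]=2
  size 4 → [0,6,7,8]=2  [3,6,7,8]=2  [5,6,7,8]=2
  size 5 → [0,3,6,7,8]=4  [0,5,6,7,8]=4  [3,5,6,7,8]=4  [4,5,6,7,8]=2
  size 6 → [0,3,5,6,7,8]=12  [0,4,5,6,7,8]=6  [3,4,5,6,7,8]=6
  size 7 → [0,3,4,5,6,7,8]=24  [2,3,4,5,6,7,8]=6
  first=0(b) contributes 6
  first=1(o) contributes 30
|[w]| = 36

36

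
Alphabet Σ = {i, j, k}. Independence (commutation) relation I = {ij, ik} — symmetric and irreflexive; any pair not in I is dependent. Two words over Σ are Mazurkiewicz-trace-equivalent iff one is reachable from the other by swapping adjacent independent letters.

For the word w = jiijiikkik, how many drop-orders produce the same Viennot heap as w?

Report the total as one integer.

piece 0:j — minimal
piece 1:i — minimal
piece 2:i rests on {1:i}
piece 3:j rests on {0:j}
piece 4:i rests on {2:i}
piece 5:i rests on {4:i}
piece 6:k rests on {3:j}
piece 7:k rests on {6:k}
piece 8:i rests on {5:i}
piece 9:k rests on {7:k}
minimal pieces: {0:j, 1:i}
ways to finish when only these pieces remain (= sum over removing one remaining piece with nothing left below it):
  1 left: {8}→1  {9}→1
  2 left: {5,8}→1  {7,9}→1  {8,9}→2
  3 left: {4,5,8}→1  {5,8,9}→3  {6,7,9}→1  {7,8,9}→3
  4 left: {2,4,5,8}→1  {3,6,7,9}→1  {4,5,8,9}→4  {5,7,8,9}→6  {6,7,8,9}→4
  5 left: {0,3,6,7,9}→1  {1,2,4,5,8}→1  {2,4,5,8,9}→5  {3,6,7,8,9}→5  {4,5,7,8,9}→10  {5,6,7,8,9}→10
  6 left: {0,3,6,7,8,9}→6  {1,2,4,5,8,9}→6  {2,4,5,7,8,9}→15  {3,5,6,7,8,9}→15  {4,5,6,7,8,9}→20
  7 left: {0,3,5,6,7,8,9}→21  {1,2,4,5,7,8,9}→21  {2,4,5,6,7,8,9}→35  {3,4,5,6,7,8,9}→35
  8 left: {0,3,4,5,6,7,8,9}→56  {1,2,4,5,6,7,8,9}→56  {2,3,4,5,6,7,8,9}→70
  placing 0:j first → 126 extensions
  placing 1:i first → 126 extensions
total linear extensions = 252

252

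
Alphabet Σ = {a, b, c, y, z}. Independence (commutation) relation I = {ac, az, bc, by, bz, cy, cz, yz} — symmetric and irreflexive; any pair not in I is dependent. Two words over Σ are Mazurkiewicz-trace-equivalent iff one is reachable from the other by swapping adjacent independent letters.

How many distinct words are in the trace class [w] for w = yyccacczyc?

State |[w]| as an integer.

1260

drop 0:y onto floor
drop 1:y onto {0:y}
drop 2:c onto floor
drop 3:c onto {2:c}
drop 4:a onto {1:y}
drop 5:c onto {3:c}
drop 6:c onto {5:c}
drop 7:z onto floor
drop 8:y onto {4:a}
drop 9:c onto {6:c}
ground layer = {0:y, 2:c, 7:z}
drop-orders for the pieces not yet dropped (sum over which currently-grounded one goes next):
  1 to go: {7} 1  {8} 1  {9} 1
  2 to go: {4,8} 1  {6,9} 1  {7,8} 2  {7,9} 2  {8,9} 2
  3 to go: {1,4,8} 1  {4,7,8} 3  {4,8,9} 3  {5,6,9} 1  {6,7,9} 3  {6,8,9} 3  {7,8,9} 6
  4 to go: {0,1,4,8} 1  {1,4,7,8} 4  {1,4,8,9} 4  {3,5,6,9} 1  {4,6,8,9} 6  {4,7,8,9} 12  {5,6,7,9} 4  {5,6,8,9} 4  {6,7,8,9} 12
  5 to go: {0,1,4,7,8} 5  {0,1,4,8,9} 5  {1,4,6,8,9} 10  {1,4,7,8,9} 20  {2,3,5,6,9} 1  {3,5,6,7,9} 5  {3,5,6,8,9} 5  {4,5,6,8,9} 10  {4,6,7,8,9} 30  {5,6,7,8,9} 20
  6 to go: {0,1,4,6,8,9} 15  {0,1,4,7,8,9} 30  {1,4,5,6,8,9} 20  {1,4,6,7,8,9} 60  {2,3,5,6,7,9} 6  {2,3,5,6,8,9} 6  {3,4,5,6,8,9} 15  {3,5,6,7,8,9} 30  {4,5,6,7,8,9} 60
  7 to go: {0,1,4,5,6,8,9} 35  {0,1,4,6,7,8,9} 105  {1,3,4,5,6,8,9} 35  {1,4,5,6,7,8,9} 140  {2,3,4,5,6,8,9} 21  {2,3,5,6,7,8,9} 42  {3,4,5,6,7,8,9} 105
  8 to go: {0,1,3,4,5,6,8,9} 70  {0,1,4,5,6,7,8,9} 280  {1,2,3,4,5,6,8,9} 56  {1,3,4,5,6,7,8,9} 280  {2,3,4,5,6,7,8,9} 168
  if 0:y drops first: 504 orders
  if 2:c drops first: 630 orders
  if 7:z drops first: 126 orders
heap linearizations: 1260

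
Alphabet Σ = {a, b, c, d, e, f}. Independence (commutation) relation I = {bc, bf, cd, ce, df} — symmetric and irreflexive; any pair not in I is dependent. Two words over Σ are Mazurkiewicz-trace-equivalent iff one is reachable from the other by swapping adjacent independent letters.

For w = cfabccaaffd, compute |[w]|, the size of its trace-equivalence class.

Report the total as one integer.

piece 0:c — minimal
piece 1:f rests on {0:c}
piece 2:a rests on {1:f}
piece 3:b rests on {2:a}
piece 4:c rests on {2:a}
piece 5:c rests on {4:c}
piece 6:a rests on {3:b, 5:c}
piece 7:a rests on {6:a}
piece 8:f rests on {7:a}
piece 9:f rests on {8:f}
piece 10:d rests on {7:a}
minimal pieces: {0:c}
ways to finish when only these pieces remain (= sum over removing one remaining piece with nothing left below it):
  1 left: {9}→1  {10}→1
  2 left: {8,9}→1  {9,10}→2
  3 left: {8,9,10}→3
  4 left: {7,8,9,10}→3
  5 left: {6,7,8,9,10}→3
  6 left: {3,6,7,8,9,10}→3  {5,6,7,8,9,10}→3
  7 left: {3,5,6,7,8,9,10}→6  {4,5,6,7,8,9,10}→3
  8 left: {3,4,5,6,7,8,9,10}→9
  9 left: {2,3,4,5,6,7,8,9,10}→9
  placing 0:c first → 9 extensions

9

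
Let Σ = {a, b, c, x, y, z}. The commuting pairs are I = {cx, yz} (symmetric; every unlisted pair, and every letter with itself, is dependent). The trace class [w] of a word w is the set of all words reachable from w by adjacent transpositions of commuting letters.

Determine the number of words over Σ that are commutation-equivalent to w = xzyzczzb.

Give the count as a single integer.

#0=x has no predecessor
#1=z depends on [0:x]
#2=y depends on [0:x]
#3=z depends on [1:z]
#4=c depends on [2:y, 3:z]
#5=z depends on [4:c]
#6=z depends on [5:z]
#7=b depends on [6:z]
sources: [0:x]
N(rest) = Σ N(rest − s) over sources s of rest; N(one piece) = 1:
  size 1 → [7]=1
  size 2 → [6,7]=1
  size 3 → [5,6,7]=1
  size 4 → [4,5,6,7]=1
  size 5 → [2,4,5,6,7]=1  [3,4,5,6,7]=1
  size 6 → [1,3,4,5,6,7]=1  [2,3,4,5,6,7]=2
  first=0(x) contributes 3

3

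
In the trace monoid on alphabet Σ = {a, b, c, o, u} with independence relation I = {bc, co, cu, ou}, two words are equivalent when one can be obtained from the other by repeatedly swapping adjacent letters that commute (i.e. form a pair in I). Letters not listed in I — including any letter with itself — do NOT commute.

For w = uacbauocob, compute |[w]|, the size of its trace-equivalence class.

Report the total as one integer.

30

drop 0:u onto floor
drop 1:a onto {0:u}
drop 2:c onto {1:a}
drop 3:b onto {1:a}
drop 4:a onto {2:c, 3:b}
drop 5:u onto {4:a}
drop 6:o onto {4:a}
drop 7:c onto {4:a}
drop 8:o onto {6:o}
drop 9:b onto {5:u, 8:o}
ground layer = {0:u}
drop-orders for the pieces not yet dropped (sum over which currently-grounded one goes next):
  1 to go: {7} 1  {9} 1
  2 to go: {5,9} 1  {7,9} 2  {8,9} 1
  3 to go: {5,7,9} 3  {5,8,9} 2  {6,8,9} 1  {7,8,9} 3
  4 to go: {5,6,8,9} 3  {5,7,8,9} 8  {6,7,8,9} 4
  5 to go: {5,6,7,8,9} 15
  6 to go: {4,5,6,7,8,9} 15
  7 to go: {2,4,5,6,7,8,9} 15  {3,4,5,6,7,8,9} 15
  8 to go: {2,3,4,5,6,7,8,9} 30
  if 0:u drops first: 30 orders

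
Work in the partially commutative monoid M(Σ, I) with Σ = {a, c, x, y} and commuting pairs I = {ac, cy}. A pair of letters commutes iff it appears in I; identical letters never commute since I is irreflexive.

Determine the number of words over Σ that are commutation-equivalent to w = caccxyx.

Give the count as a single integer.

4

#0=c has no predecessor
#1=a has no predecessor
#2=c depends on [0:c]
#3=c depends on [2:c]
#4=x depends on [1:a, 3:c]
#5=y depends on [4:x]
#6=x depends on [5:y]
sources: [0:c, 1:a]
N(rest) = Σ N(rest − s) over sources s of rest; N(one piece) = 1:
  size 1 → [6]=1
  size 2 → [5,6]=1
  size 3 → [4,5,6]=1
  size 4 → [1,4,5,6]=1  [3,4,5,6]=1
  size 5 → [1,3,4,5,6]=2  [2,3,4,5,6]=1
  first=0(c) contributes 3
  first=1(a) contributes 1
|[w]| = 4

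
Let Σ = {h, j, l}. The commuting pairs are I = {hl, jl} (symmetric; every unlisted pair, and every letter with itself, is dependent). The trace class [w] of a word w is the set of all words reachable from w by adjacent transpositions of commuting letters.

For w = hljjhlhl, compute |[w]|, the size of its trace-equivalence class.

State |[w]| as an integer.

drop 0:h onto floor
drop 1:l onto floor
drop 2:j onto {0:h}
drop 3:j onto {2:j}
drop 4:h onto {3:j}
drop 5:l onto {1:l}
drop 6:h onto {4:h}
drop 7:l onto {5:l}
ground layer = {0:h, 1:l}
drop-orders for the pieces not yet dropped (sum over which currently-grounded one goes next):
  1 to go: {6} 1  {7} 1
  2 to go: {4,6} 1  {5,7} 1  {6,7} 2
  3 to go: {1,5,7} 1  {3,4,6} 1  {4,6,7} 3  {5,6,7} 3
  4 to go: {1,5,6,7} 4  {2,3,4,6} 1  {3,4,6,7} 4  {4,5,6,7} 6
  5 to go: {0,2,3,4,6} 1  {1,4,5,6,7} 10  {2,3,4,6,7} 5  {3,4,5,6,7} 10
  6 to go: {0,2,3,4,6,7} 6  {1,3,4,5,6,7} 20  {2,3,4,5,6,7} 15
  if 0:h drops first: 35 orders
  if 1:l drops first: 21 orders
heap linearizations: 56

56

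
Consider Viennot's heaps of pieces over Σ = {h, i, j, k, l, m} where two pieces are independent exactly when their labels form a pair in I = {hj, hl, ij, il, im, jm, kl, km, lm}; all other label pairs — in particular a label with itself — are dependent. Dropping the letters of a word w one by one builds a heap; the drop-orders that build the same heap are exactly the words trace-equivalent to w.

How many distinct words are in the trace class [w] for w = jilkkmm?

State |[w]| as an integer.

#0=j has no predecessor
#1=i has no predecessor
#2=l depends on [0:j]
#3=k depends on [0:j, 1:i]
#4=k depends on [3:k]
#5=m has no predecessor
#6=m depends on [5:m]
sources: [0:j, 1:i, 5:m]
N(rest) = Σ N(rest − s) over sources s of rest; N(one piece) = 1:
  size 1 → [2]=1  [4]=1  [6]=1
  size 2 → [2,4]=2  [2,6]=2  [3,4]=1  [4,6]=2  [5,6]=1
  size 3 → [1,3,4]=1  [2,3,4]=3  [2,4,6]=6  [2,5,6]=3  [3,4,6]=3  [4,5,6]=3
  size 4 → [0,2,3,4]=3  [1,2,3,4]=4  [1,3,4,6]=4  [2,3,4,6]=12  [2,4,5,6]=12  [3,4,5,6]=6
  size 5 → [0,1,2,3,4]=7  [0,2,3,4,6]=15  [1,2,3,4,6]=20  [1,3,4,5,6]=10  [2,3,4,5,6]=30
  first=0(j) contributes 60
  first=1(i) contributes 45
  first=5(m) contributes 42
|[w]| = 147

147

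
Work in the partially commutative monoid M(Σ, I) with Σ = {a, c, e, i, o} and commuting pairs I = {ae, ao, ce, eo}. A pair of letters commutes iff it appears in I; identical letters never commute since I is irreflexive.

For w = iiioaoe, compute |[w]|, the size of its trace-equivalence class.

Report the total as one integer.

drop 0:i onto floor
drop 1:i onto {0:i}
drop 2:i onto {1:i}
drop 3:o onto {2:i}
drop 4:a onto {2:i}
drop 5:o onto {3:o}
drop 6:e onto {2:i}
ground layer = {0:i}
drop-orders for the pieces not yet dropped (sum over which currently-grounded one goes next):
  1 to go: {4} 1  {5} 1  {6} 1
  2 to go: {3,5} 1  {4,5} 2  {4,6} 2  {5,6} 2
  3 to go: {3,4,5} 3  {3,5,6} 3  {4,5,6} 6
  4 to go: {3,4,5,6} 12
  5 to go: {2,3,4,5,6} 12
  if 0:i drops first: 12 orders

12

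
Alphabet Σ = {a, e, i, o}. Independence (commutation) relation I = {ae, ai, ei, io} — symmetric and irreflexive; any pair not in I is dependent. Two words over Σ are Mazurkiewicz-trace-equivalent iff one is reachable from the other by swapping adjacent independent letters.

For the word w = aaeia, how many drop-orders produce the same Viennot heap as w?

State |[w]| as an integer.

drop 0:a onto floor
drop 1:a onto {0:a}
drop 2:e onto floor
drop 3:i onto floor
drop 4:a onto {1:a}
ground layer = {0:a, 2:e, 3:i}
drop-orders for the pieces not yet dropped (sum over which currently-grounded one goes next):
  1 to go: {2} 1  {3} 1  {4} 1
  2 to go: {1,4} 1  {2,3} 2  {2,4} 2  {3,4} 2
  3 to go: {0,1,4} 1  {1,2,4} 3  {1,3,4} 3  {2,3,4} 6
  if 0:a drops first: 12 orders
  if 2:e drops first: 4 orders
  if 3:i drops first: 4 orders
heap linearizations: 20

20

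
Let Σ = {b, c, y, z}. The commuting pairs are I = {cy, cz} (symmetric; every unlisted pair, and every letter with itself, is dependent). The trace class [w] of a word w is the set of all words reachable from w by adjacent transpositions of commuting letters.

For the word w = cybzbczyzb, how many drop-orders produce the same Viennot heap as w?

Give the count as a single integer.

8

piece 0:c — minimal
piece 1:y — minimal
piece 2:b rests on {0:c, 1:y}
piece 3:z rests on {2:b}
piece 4:b rests on {3:z}
piece 5:c rests on {4:b}
piece 6:z rests on {4:b}
piece 7:y rests on {6:z}
piece 8:z rests on {7:y}
piece 9:b rests on {5:c, 8:z}
minimal pieces: {0:c, 1:y}
ways to finish when only these pieces remain (= sum over removing one remaining piece with nothing left below it):
  1 left: {9}→1
  2 left: {5,9}→1  {8,9}→1
  3 left: {5,8,9}→2  {7,8,9}→1
  4 left: {5,7,8,9}→3  {6,7,8,9}→1
  5 left: {5,6,7,8,9}→4
  6 left: {4,5,6,7,8,9}→4
  7 left: {3,4,5,6,7,8,9}→4
  8 left: {2,3,4,5,6,7,8,9}→4
  placing 0:c first → 4 extensions
  placing 1:y first → 4 extensions
total linear extensions = 8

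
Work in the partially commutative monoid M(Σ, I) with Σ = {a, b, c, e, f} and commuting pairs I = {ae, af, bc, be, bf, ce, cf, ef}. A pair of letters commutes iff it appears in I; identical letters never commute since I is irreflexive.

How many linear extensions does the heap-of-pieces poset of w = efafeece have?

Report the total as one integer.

420

0(e) covers ∅
1(f) covers ∅
2(a) covers ∅
3(f) covers 1:f
4(e) covers 0:e
5(e) covers 4:e
6(c) covers 2:a
7(e) covers 5:e
floor of heap: 0:e, 1:f, 2:a
completions by unplaced set U, small U first (add the entries for U minus each lowest piece of U):
  |U|=1: {3}:1  {6}:1  {7}:1
  |U|=2: {1,3}:1  {2,6}:1  {3,6}:2  {3,7}:2  {5,7}:1  {6,7}:2
  |U|=3: {1,3,6}:3  {1,3,7}:3  {2,3,6}:3  {2,6,7}:3  {3,5,7}:3  {3,6,7}:6  {4,5,7}:1  {5,6,7}:3
  |U|=4: {0,4,5,7}:1  {1,2,3,6}:6  {1,3,5,7}:6  {1,3,6,7}:12  {2,3,6,7}:12  {2,5,6,7}:6  {3,4,5,7}:4  {3,5,6,7}:12  {4,5,6,7}:4
  |U|=5: {0,3,4,5,7}:5  {0,4,5,6,7}:5  {1,2,3,6,7}:30  {1,3,4,5,7}:10  {1,3,5,6,7}:30  {2,3,5,6,7}:30  {2,4,5,6,7}:10  {3,4,5,6,7}:20
  |U|=6: {0,1,3,4,5,7}:15  {0,2,4,5,6,7}:15  {0,3,4,5,6,7}:30  {1,2,3,5,6,7}:90  {1,3,4,5,6,7}:60  {2,3,4,5,6,7}:60
  start at 0(e): 210
  start at 1(f): 105
  start at 2(a): 105
sum over floor = 420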